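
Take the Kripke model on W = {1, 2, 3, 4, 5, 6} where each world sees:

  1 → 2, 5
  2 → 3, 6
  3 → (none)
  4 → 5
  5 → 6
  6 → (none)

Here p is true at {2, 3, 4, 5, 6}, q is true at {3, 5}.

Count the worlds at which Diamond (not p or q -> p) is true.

1: successors {2, 5}; not p or q -> p there: 2:T, 5:T. ✓
2: successors {3, 6}; not p or q -> p there: 3:T, 6:T. ✓
3: no successors, so Diamond (not p or q -> p) fails. ✗
4: successors {5}; not p or q -> p there: 5:T. ✓
5: successors {6}; not p or q -> p there: 6:T. ✓
6: no successors, so Diamond (not p or q -> p) fails. ✗
Satisfying worlds: {1, 2, 4, 5}.

4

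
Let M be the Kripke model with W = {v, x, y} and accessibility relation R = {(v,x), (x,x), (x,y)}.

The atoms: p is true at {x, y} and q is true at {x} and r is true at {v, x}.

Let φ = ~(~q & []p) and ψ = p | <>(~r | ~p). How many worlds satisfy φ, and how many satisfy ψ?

1 and 2

For ~(~q & []p):
v: ~q & []p is T. ✗
x: ~q & []p is F. ✓
y: ~q & []p is T. ✗
— 1 world.
For p | <>(~r | ~p):
v: p is F, <>(~r | ~p) is F. ✗
x: p is T, <>(~r | ~p) is T. ✓
y: p is T, <>(~r | ~p) is F. ✓
— 2 worlds.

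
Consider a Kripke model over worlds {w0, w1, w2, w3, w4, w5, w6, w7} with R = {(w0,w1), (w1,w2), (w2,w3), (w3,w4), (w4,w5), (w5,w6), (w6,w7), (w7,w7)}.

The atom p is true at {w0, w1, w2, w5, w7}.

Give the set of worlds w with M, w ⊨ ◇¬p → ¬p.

{w0, w1, w3, w4, w6, w7}

w0: ◇¬p is F, ¬p is F. ✓
w1: ◇¬p is F, ¬p is F. ✓
w2: ◇¬p is T, ¬p is F. ✗
w3: ◇¬p is T, ¬p is T. ✓
w4: ◇¬p is F, ¬p is T. ✓
w5: ◇¬p is T, ¬p is F. ✗
w6: ◇¬p is F, ¬p is T. ✓
w7: ◇¬p is F, ¬p is F. ✓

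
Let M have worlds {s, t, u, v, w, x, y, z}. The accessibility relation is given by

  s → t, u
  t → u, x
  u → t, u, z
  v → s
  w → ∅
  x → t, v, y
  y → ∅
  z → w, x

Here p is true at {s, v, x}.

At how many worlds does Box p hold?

s: successors {t, u}; p there: t:F, u:F. ✗
t: successors {u, x}; p there: u:F, x:T. ✗
u: successors {t, u, z}; p there: t:F, u:F, z:F. ✗
v: successors {s}; p there: s:T. ✓
w: no successors, so Box p holds vacuously. ✓
x: successors {t, v, y}; p there: t:F, v:T, y:F. ✗
y: no successors, so Box p holds vacuously. ✓
z: successors {w, x}; p there: w:F, x:T. ✗
Satisfying worlds: {v, w, y}.

3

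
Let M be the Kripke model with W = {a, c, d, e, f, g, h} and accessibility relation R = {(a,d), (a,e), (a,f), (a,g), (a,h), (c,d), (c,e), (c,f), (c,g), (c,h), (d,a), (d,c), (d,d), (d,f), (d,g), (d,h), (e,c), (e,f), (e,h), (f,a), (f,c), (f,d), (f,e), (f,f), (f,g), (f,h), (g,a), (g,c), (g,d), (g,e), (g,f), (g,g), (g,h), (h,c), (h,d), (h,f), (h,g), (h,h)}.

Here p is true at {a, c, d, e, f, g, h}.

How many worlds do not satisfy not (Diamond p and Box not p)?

a: Diamond p and Box not p is F. ✓
c: Diamond p and Box not p is F. ✓
d: Diamond p and Box not p is F. ✓
e: Diamond p and Box not p is F. ✓
f: Diamond p and Box not p is F. ✓
g: Diamond p and Box not p is F. ✓
h: Diamond p and Box not p is F. ✓
Satisfying worlds: {a, c, d, e, f, g, h}.
So not (Diamond p and Box not p) fails at the other 0 worlds.

0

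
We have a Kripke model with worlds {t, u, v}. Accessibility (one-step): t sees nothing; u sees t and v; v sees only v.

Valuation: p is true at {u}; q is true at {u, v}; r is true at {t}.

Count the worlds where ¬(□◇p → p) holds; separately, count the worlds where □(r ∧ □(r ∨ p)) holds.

For ¬(□◇p → p):
t: □◇p → p is F. ✓
u: □◇p → p is T. ✗
v: □◇p → p is T. ✗
— 1 world.
For □(r ∧ □(r ∨ p)):
t: no successors, so □(r ∧ □(r ∨ p)) holds vacuously. ✓
u: successors {t, v}; r ∧ □(r ∨ p) there: t:T, v:F. ✗
v: successors {v}; r ∧ □(r ∨ p) there: v:F. ✗
— 1 world.

1 and 1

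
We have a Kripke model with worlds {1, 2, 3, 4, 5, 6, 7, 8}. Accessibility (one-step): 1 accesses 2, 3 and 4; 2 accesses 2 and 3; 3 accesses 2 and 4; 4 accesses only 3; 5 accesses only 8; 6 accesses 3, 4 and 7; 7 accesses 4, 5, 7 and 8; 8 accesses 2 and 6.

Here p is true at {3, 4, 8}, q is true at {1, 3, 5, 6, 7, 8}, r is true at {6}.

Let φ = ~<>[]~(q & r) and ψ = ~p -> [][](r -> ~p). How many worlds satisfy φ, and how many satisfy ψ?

1 and 8

For ~<>[]~(q & r):
1: <>[]~(q & r) is T. ✗
2: <>[]~(q & r) is T. ✗
3: <>[]~(q & r) is T. ✗
4: <>[]~(q & r) is T. ✗
5: <>[]~(q & r) is F. ✓
6: <>[]~(q & r) is T. ✗
7: <>[]~(q & r) is T. ✗
8: <>[]~(q & r) is T. ✗
— 1 world.
For ~p -> [][](r -> ~p):
1: ~p is T, [][](r -> ~p) is T. ✓
2: ~p is T, [][](r -> ~p) is T. ✓
3: ~p is F, [][](r -> ~p) is T. ✓
4: ~p is F, [][](r -> ~p) is T. ✓
5: ~p is T, [][](r -> ~p) is T. ✓
6: ~p is T, [][](r -> ~p) is T. ✓
7: ~p is T, [][](r -> ~p) is T. ✓
8: ~p is F, [][](r -> ~p) is T. ✓
— 8 worlds.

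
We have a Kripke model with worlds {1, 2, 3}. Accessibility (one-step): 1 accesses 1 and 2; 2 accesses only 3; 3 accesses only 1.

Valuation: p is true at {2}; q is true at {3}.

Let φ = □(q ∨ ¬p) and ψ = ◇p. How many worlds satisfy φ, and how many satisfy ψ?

2 and 1

For □(q ∨ ¬p):
1: successors {1, 2}; q ∨ ¬p there: 1:T, 2:F. ✗
2: successors {3}; q ∨ ¬p there: 3:T. ✓
3: successors {1}; q ∨ ¬p there: 1:T. ✓
— 2 worlds.
For ◇p:
1: successors {1, 2}; p there: 1:F, 2:T. ✓
2: successors {3}; p there: 3:F. ✗
3: successors {1}; p there: 1:F. ✗
— 1 world.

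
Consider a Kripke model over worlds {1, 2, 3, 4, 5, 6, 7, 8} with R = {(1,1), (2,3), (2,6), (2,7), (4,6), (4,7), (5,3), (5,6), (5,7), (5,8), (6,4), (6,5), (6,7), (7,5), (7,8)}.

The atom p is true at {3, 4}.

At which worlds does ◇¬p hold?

{1, 2, 4, 5, 6, 7}

1: successors {1}; ¬p there: 1:T. ✓
2: successors {3, 6, 7}; ¬p there: 3:F, 6:T, 7:T. ✓
3: no successors, so ◇¬p fails. ✗
4: successors {6, 7}; ¬p there: 6:T, 7:T. ✓
5: successors {3, 6, 7, 8}; ¬p there: 3:F, 6:T, 7:T, 8:T. ✓
6: successors {4, 5, 7}; ¬p there: 4:F, 5:T, 7:T. ✓
7: successors {5, 8}; ¬p there: 5:T, 8:T. ✓
8: no successors, so ◇¬p fails. ✗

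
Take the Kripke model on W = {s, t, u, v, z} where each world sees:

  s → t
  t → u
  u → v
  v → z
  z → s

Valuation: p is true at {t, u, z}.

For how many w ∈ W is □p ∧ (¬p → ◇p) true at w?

s: □p is T, ¬p → ◇p is T. ✓
t: □p is T, ¬p → ◇p is T. ✓
u: □p is F, ¬p → ◇p is T. ✗
v: □p is T, ¬p → ◇p is T. ✓
z: □p is F, ¬p → ◇p is T. ✗
Satisfying worlds: {s, t, v}.

3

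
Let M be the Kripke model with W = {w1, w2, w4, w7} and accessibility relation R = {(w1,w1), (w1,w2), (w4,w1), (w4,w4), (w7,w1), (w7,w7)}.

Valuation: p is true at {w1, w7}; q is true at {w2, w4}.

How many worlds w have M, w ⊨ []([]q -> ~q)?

3

w1: successors {w1, w2}; []q -> ~q there: w1:T, w2:F. ✗
w2: no successors, so []([]q -> ~q) holds vacuously. ✓
w4: successors {w1, w4}; []q -> ~q there: w1:T, w4:T. ✓
w7: successors {w1, w7}; []q -> ~q there: w1:T, w7:T. ✓
Satisfying worlds: {w2, w4, w7}.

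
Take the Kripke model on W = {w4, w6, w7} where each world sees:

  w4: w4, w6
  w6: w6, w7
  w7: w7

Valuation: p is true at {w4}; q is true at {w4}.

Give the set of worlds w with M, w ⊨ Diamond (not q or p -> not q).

{w4, w6, w7}

w4: successors {w4, w6}; not q or p -> not q there: w4:F, w6:T. ✓
w6: successors {w6, w7}; not q or p -> not q there: w6:T, w7:T. ✓
w7: successors {w7}; not q or p -> not q there: w7:T. ✓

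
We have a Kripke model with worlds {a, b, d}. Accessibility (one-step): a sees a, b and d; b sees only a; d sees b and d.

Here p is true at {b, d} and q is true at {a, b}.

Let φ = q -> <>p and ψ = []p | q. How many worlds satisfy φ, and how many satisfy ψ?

For q -> <>p:
a: q is T, <>p is T. ✓
b: q is T, <>p is F. ✗
d: q is F, <>p is T. ✓
— 2 worlds.
For []p | q:
a: []p is F, q is T. ✓
b: []p is F, q is T. ✓
d: []p is T, q is F. ✓
— 3 worlds.

2 and 3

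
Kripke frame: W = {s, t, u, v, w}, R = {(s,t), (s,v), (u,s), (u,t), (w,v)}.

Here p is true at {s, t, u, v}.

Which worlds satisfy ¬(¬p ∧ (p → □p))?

s: ¬p ∧ (p → □p) is F. ✓
t: ¬p ∧ (p → □p) is F. ✓
u: ¬p ∧ (p → □p) is F. ✓
v: ¬p ∧ (p → □p) is F. ✓
w: ¬p ∧ (p → □p) is T. ✗

{s, t, u, v}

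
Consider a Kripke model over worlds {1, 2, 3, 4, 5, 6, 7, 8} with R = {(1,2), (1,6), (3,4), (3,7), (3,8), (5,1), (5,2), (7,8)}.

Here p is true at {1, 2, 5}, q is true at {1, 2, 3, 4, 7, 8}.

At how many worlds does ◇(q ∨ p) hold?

4

1: successors {2, 6}; q ∨ p there: 2:T, 6:F. ✓
2: no successors, so ◇(q ∨ p) fails. ✗
3: successors {4, 7, 8}; q ∨ p there: 4:T, 7:T, 8:T. ✓
4: no successors, so ◇(q ∨ p) fails. ✗
5: successors {1, 2}; q ∨ p there: 1:T, 2:T. ✓
6: no successors, so ◇(q ∨ p) fails. ✗
7: successors {8}; q ∨ p there: 8:T. ✓
8: no successors, so ◇(q ∨ p) fails. ✗
Satisfying worlds: {1, 3, 5, 7}.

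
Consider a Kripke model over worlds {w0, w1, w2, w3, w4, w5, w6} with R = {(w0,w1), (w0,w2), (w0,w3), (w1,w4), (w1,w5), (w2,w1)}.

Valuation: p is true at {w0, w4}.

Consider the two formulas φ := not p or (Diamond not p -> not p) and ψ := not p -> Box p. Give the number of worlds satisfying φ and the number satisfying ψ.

6 and 5

For not p or (Diamond not p -> not p):
w0: not p is F, Diamond not p -> not p is F. ✗
w1: not p is T, Diamond not p -> not p is T. ✓
w2: not p is T, Diamond not p -> not p is T. ✓
w3: not p is T, Diamond not p -> not p is T. ✓
w4: not p is F, Diamond not p -> not p is T. ✓
w5: not p is T, Diamond not p -> not p is T. ✓
w6: not p is T, Diamond not p -> not p is T. ✓
— 6 worlds.
For not p -> Box p:
w0: not p is F, Box p is F. ✓
w1: not p is T, Box p is F. ✗
w2: not p is T, Box p is F. ✗
w3: not p is T, Box p is T. ✓
w4: not p is F, Box p is T. ✓
w5: not p is T, Box p is T. ✓
w6: not p is T, Box p is T. ✓
— 5 worlds.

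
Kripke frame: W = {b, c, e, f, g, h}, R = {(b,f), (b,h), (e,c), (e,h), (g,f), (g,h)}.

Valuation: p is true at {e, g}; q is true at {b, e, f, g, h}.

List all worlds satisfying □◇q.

{c, f, h}

b: successors {f, h}; ◇q there: f:F, h:F. ✗
c: no successors, so □◇q holds vacuously. ✓
e: successors {c, h}; ◇q there: c:F, h:F. ✗
f: no successors, so □◇q holds vacuously. ✓
g: successors {f, h}; ◇q there: f:F, h:F. ✗
h: no successors, so □◇q holds vacuously. ✓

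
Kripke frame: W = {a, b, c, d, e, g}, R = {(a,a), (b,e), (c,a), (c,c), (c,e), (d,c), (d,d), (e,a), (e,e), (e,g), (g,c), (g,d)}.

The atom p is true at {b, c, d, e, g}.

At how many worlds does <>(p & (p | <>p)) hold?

5

a: successors {a}; p & (p | <>p) there: a:F. ✗
b: successors {e}; p & (p | <>p) there: e:T. ✓
c: successors {a, c, e}; p & (p | <>p) there: a:F, c:T, e:T. ✓
d: successors {c, d}; p & (p | <>p) there: c:T, d:T. ✓
e: successors {a, e, g}; p & (p | <>p) there: a:F, e:T, g:T. ✓
g: successors {c, d}; p & (p | <>p) there: c:T, d:T. ✓
Satisfying worlds: {b, c, d, e, g}.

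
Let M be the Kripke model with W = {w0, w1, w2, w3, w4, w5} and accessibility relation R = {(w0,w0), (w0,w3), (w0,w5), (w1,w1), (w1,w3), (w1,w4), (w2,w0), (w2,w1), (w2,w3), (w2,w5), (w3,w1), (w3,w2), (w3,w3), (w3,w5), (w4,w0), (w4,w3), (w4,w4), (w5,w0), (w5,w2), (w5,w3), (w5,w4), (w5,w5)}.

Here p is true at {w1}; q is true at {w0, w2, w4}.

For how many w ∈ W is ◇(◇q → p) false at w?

3

w0: successors {w0, w3, w5}; ◇q → p there: w0:F, w3:F, w5:F. ✗
w1: successors {w1, w3, w4}; ◇q → p there: w1:T, w3:F, w4:F. ✓
w2: successors {w0, w1, w3, w5}; ◇q → p there: w0:F, w1:T, w3:F, w5:F. ✓
w3: successors {w1, w2, w3, w5}; ◇q → p there: w1:T, w2:F, w3:F, w5:F. ✓
w4: successors {w0, w3, w4}; ◇q → p there: w0:F, w3:F, w4:F. ✗
w5: successors {w0, w2, w3, w4, w5}; ◇q → p there: w0:F, w2:F, w3:F, w4:F, w5:F. ✗
Satisfying worlds: {w1, w2, w3}.
So ◇(◇q → p) fails at the other 3 worlds.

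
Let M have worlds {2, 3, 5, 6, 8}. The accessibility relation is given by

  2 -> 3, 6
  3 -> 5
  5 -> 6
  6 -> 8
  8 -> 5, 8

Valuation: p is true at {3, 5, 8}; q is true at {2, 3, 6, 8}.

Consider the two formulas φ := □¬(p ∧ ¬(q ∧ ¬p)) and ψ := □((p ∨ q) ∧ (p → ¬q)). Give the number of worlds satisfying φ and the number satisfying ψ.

For □¬(p ∧ ¬(q ∧ ¬p)):
2: successors {3, 6}; ¬(p ∧ ¬(q ∧ ¬p)) there: 3:F, 6:T. ✗
3: successors {5}; ¬(p ∧ ¬(q ∧ ¬p)) there: 5:F. ✗
5: successors {6}; ¬(p ∧ ¬(q ∧ ¬p)) there: 6:T. ✓
6: successors {8}; ¬(p ∧ ¬(q ∧ ¬p)) there: 8:F. ✗
8: successors {5, 8}; ¬(p ∧ ¬(q ∧ ¬p)) there: 5:F, 8:F. ✗
— 1 world.
For □((p ∨ q) ∧ (p → ¬q)):
2: successors {3, 6}; (p ∨ q) ∧ (p → ¬q) there: 3:F, 6:T. ✗
3: successors {5}; (p ∨ q) ∧ (p → ¬q) there: 5:T. ✓
5: successors {6}; (p ∨ q) ∧ (p → ¬q) there: 6:T. ✓
6: successors {8}; (p ∨ q) ∧ (p → ¬q) there: 8:F. ✗
8: successors {5, 8}; (p ∨ q) ∧ (p → ¬q) there: 5:T, 8:F. ✗
— 2 worlds.

1 and 2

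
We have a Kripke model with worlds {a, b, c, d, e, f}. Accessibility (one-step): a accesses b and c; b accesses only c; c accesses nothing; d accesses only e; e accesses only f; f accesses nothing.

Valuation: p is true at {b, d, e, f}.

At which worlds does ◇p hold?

{a, d, e}

a: successors {b, c}; p there: b:T, c:F. ✓
b: successors {c}; p there: c:F. ✗
c: no successors, so ◇p fails. ✗
d: successors {e}; p there: e:T. ✓
e: successors {f}; p there: f:T. ✓
f: no successors, so ◇p fails. ✗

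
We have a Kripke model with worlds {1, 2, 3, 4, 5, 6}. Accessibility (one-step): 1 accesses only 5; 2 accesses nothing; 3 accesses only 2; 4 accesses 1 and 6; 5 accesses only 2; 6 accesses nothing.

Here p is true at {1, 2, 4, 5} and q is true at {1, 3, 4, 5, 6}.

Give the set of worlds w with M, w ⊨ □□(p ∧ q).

{2, 3, 4, 5, 6}

1: successors {5}; □(p ∧ q) there: 5:F. ✗
2: no successors, so □□(p ∧ q) holds vacuously. ✓
3: successors {2}; □(p ∧ q) there: 2:T. ✓
4: successors {1, 6}; □(p ∧ q) there: 1:T, 6:T. ✓
5: successors {2}; □(p ∧ q) there: 2:T. ✓
6: no successors, so □□(p ∧ q) holds vacuously. ✓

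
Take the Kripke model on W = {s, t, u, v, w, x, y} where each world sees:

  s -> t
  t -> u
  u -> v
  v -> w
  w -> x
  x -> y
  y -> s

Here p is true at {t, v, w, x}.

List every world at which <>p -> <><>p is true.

s: <>p is T, <><>p is F. ✗
t: <>p is F, <><>p is T. ✓
u: <>p is T, <><>p is T. ✓
v: <>p is T, <><>p is T. ✓
w: <>p is T, <><>p is F. ✗
x: <>p is F, <><>p is F. ✓
y: <>p is F, <><>p is T. ✓

{t, u, v, x, y}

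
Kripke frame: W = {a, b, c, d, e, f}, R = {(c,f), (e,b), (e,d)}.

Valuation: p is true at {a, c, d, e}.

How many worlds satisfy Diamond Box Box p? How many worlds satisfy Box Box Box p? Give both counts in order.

2 and 6

For Diamond Box Box p:
a: no successors, so Diamond Box Box p fails. ✗
b: no successors, so Diamond Box Box p fails. ✗
c: successors {f}; Box Box p there: f:T. ✓
d: no successors, so Diamond Box Box p fails. ✗
e: successors {b, d}; Box Box p there: b:T, d:T. ✓
f: no successors, so Diamond Box Box p fails. ✗
— 2 worlds.
For Box Box Box p:
a: no successors, so Box Box Box p holds vacuously. ✓
b: no successors, so Box Box Box p holds vacuously. ✓
c: successors {f}; Box Box p there: f:T. ✓
d: no successors, so Box Box Box p holds vacuously. ✓
e: successors {b, d}; Box Box p there: b:T, d:T. ✓
f: no successors, so Box Box Box p holds vacuously. ✓
— 6 worlds.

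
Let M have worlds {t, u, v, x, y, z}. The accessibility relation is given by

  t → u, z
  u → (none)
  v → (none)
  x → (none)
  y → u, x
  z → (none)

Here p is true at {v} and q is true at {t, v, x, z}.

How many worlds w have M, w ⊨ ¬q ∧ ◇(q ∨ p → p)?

1

t: ¬q is F, ◇(q ∨ p → p) is T. ✗
u: ¬q is T, ◇(q ∨ p → p) is F. ✗
v: ¬q is F, ◇(q ∨ p → p) is F. ✗
x: ¬q is F, ◇(q ∨ p → p) is F. ✗
y: ¬q is T, ◇(q ∨ p → p) is T. ✓
z: ¬q is F, ◇(q ∨ p → p) is F. ✗
Satisfying worlds: {y}.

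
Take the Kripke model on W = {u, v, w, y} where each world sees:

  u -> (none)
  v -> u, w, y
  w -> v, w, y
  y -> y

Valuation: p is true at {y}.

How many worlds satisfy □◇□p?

u: no successors, so □◇□p holds vacuously. ✓
v: successors {u, w, y}; ◇□p there: u:F, w:T, y:T. ✗
w: successors {v, w, y}; ◇□p there: v:T, w:T, y:T. ✓
y: successors {y}; ◇□p there: y:T. ✓
Satisfying worlds: {u, w, y}.

3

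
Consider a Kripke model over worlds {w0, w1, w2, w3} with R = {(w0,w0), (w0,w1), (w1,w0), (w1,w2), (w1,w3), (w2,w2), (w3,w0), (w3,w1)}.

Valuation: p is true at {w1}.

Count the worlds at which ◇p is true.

w0: successors {w0, w1}; p there: w0:F, w1:T. ✓
w1: successors {w0, w2, w3}; p there: w0:F, w2:F, w3:F. ✗
w2: successors {w2}; p there: w2:F. ✗
w3: successors {w0, w1}; p there: w0:F, w1:T. ✓
Satisfying worlds: {w0, w3}.

2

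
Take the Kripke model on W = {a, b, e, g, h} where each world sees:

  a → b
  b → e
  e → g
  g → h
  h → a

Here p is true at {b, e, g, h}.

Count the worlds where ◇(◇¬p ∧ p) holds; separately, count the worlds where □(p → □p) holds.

1 and 4

For ◇(◇¬p ∧ p):
a: successors {b}; ◇¬p ∧ p there: b:F. ✗
b: successors {e}; ◇¬p ∧ p there: e:F. ✗
e: successors {g}; ◇¬p ∧ p there: g:F. ✗
g: successors {h}; ◇¬p ∧ p there: h:T. ✓
h: successors {a}; ◇¬p ∧ p there: a:F. ✗
— 1 world.
For □(p → □p):
a: successors {b}; p → □p there: b:T. ✓
b: successors {e}; p → □p there: e:T. ✓
e: successors {g}; p → □p there: g:T. ✓
g: successors {h}; p → □p there: h:F. ✗
h: successors {a}; p → □p there: a:T. ✓
— 4 worlds.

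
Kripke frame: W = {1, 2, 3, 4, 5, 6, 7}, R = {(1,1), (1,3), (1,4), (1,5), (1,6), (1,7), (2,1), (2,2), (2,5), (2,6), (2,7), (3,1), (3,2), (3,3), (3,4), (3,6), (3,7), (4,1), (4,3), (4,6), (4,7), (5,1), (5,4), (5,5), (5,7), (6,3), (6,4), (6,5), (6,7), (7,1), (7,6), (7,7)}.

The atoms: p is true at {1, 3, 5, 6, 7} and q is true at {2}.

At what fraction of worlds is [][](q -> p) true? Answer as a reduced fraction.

1: successors {1, 3, 4, 5, 6, 7}; [](q -> p) there: 1:T, 3:F, 4:T, 5:T, 6:T, 7:T. ✗
2: successors {1, 2, 5, 6, 7}; [](q -> p) there: 1:T, 2:F, 5:T, 6:T, 7:T. ✗
3: successors {1, 2, 3, 4, 6, 7}; [](q -> p) there: 1:T, 2:F, 3:F, 4:T, 6:T, 7:T. ✗
4: successors {1, 3, 6, 7}; [](q -> p) there: 1:T, 3:F, 6:T, 7:T. ✗
5: successors {1, 4, 5, 7}; [](q -> p) there: 1:T, 4:T, 5:T, 7:T. ✓
6: successors {3, 4, 5, 7}; [](q -> p) there: 3:F, 4:T, 5:T, 7:T. ✗
7: successors {1, 6, 7}; [](q -> p) there: 1:T, 6:T, 7:T. ✓
That's 2 of 7 worlds, so 2/7.

2/7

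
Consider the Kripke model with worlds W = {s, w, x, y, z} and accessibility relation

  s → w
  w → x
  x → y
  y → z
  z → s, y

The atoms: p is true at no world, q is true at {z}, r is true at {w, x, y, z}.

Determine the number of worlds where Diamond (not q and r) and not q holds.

s: Diamond (not q and r) is T, not q is T. ✓
w: Diamond (not q and r) is T, not q is T. ✓
x: Diamond (not q and r) is T, not q is T. ✓
y: Diamond (not q and r) is F, not q is T. ✗
z: Diamond (not q and r) is T, not q is F. ✗
Satisfying worlds: {s, w, x}.

3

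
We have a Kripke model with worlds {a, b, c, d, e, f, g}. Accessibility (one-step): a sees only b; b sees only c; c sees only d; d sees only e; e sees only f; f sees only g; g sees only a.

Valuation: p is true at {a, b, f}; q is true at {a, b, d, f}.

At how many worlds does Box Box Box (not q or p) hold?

6

a: successors {b}; Box Box (not q or p) there: b:F. ✗
b: successors {c}; Box Box (not q or p) there: c:T. ✓
c: successors {d}; Box Box (not q or p) there: d:T. ✓
d: successors {e}; Box Box (not q or p) there: e:T. ✓
e: successors {f}; Box Box (not q or p) there: f:T. ✓
f: successors {g}; Box Box (not q or p) there: g:T. ✓
g: successors {a}; Box Box (not q or p) there: a:T. ✓
Satisfying worlds: {b, c, d, e, f, g}.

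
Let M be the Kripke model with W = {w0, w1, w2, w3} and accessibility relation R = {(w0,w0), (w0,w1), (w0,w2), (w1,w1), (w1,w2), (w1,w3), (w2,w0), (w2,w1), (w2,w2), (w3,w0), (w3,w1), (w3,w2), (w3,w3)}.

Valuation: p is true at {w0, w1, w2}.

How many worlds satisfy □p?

2

w0: successors {w0, w1, w2}; p there: w0:T, w1:T, w2:T. ✓
w1: successors {w1, w2, w3}; p there: w1:T, w2:T, w3:F. ✗
w2: successors {w0, w1, w2}; p there: w0:T, w1:T, w2:T. ✓
w3: successors {w0, w1, w2, w3}; p there: w0:T, w1:T, w2:T, w3:F. ✗
Satisfying worlds: {w0, w2}.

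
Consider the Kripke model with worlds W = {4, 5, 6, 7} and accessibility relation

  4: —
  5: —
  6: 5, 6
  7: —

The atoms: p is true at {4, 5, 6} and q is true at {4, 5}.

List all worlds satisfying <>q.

{6}

4: no successors, so <>q fails. ✗
5: no successors, so <>q fails. ✗
6: successors {5, 6}; q there: 5:T, 6:F. ✓
7: no successors, so <>q fails. ✗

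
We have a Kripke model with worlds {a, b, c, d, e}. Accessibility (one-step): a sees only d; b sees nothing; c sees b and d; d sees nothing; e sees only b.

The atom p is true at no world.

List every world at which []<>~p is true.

{b, d}

a: successors {d}; <>~p there: d:F. ✗
b: no successors, so []<>~p holds vacuously. ✓
c: successors {b, d}; <>~p there: b:F, d:F. ✗
d: no successors, so []<>~p holds vacuously. ✓
e: successors {b}; <>~p there: b:F. ✗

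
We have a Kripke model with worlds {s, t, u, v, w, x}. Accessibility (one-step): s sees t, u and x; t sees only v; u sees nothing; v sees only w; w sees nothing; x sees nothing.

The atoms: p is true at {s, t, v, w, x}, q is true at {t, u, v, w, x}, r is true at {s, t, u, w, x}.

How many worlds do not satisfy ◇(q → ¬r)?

5

s: successors {t, u, x}; q → ¬r there: t:F, u:F, x:F. ✗
t: successors {v}; q → ¬r there: v:T. ✓
u: no successors, so ◇(q → ¬r) fails. ✗
v: successors {w}; q → ¬r there: w:F. ✗
w: no successors, so ◇(q → ¬r) fails. ✗
x: no successors, so ◇(q → ¬r) fails. ✗
Satisfying worlds: {t}.
So ◇(q → ¬r) fails at the other 5 worlds.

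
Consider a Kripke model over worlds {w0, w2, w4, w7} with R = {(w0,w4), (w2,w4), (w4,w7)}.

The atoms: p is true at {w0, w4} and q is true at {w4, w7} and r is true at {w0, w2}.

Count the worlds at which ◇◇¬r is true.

2

w0: successors {w4}; ◇¬r there: w4:T. ✓
w2: successors {w4}; ◇¬r there: w4:T. ✓
w4: successors {w7}; ◇¬r there: w7:F. ✗
w7: no successors, so ◇◇¬r fails. ✗
Satisfying worlds: {w0, w2}.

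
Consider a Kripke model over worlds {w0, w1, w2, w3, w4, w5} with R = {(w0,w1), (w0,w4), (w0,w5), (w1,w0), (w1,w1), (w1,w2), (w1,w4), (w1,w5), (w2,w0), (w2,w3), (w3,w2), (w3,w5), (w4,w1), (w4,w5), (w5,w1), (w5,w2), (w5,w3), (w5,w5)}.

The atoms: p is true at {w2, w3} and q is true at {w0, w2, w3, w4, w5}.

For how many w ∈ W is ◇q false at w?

0

w0: successors {w1, w4, w5}; q there: w1:F, w4:T, w5:T. ✓
w1: successors {w0, w1, w2, w4, w5}; q there: w0:T, w1:F, w2:T, w4:T, w5:T. ✓
w2: successors {w0, w3}; q there: w0:T, w3:T. ✓
w3: successors {w2, w5}; q there: w2:T, w5:T. ✓
w4: successors {w1, w5}; q there: w1:F, w5:T. ✓
w5: successors {w1, w2, w3, w5}; q there: w1:F, w2:T, w3:T, w5:T. ✓
Satisfying worlds: {w0, w1, w2, w3, w4, w5}.
So ◇q fails at the other 0 worlds.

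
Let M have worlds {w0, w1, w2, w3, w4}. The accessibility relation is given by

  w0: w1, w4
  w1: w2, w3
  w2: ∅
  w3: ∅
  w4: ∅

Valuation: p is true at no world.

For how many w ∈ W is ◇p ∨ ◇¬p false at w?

3

w0: ◇p is F, ◇¬p is T. ✓
w1: ◇p is F, ◇¬p is T. ✓
w2: ◇p is F, ◇¬p is F. ✗
w3: ◇p is F, ◇¬p is F. ✗
w4: ◇p is F, ◇¬p is F. ✗
Satisfying worlds: {w0, w1}.
So ◇p ∨ ◇¬p fails at the other 3 worlds.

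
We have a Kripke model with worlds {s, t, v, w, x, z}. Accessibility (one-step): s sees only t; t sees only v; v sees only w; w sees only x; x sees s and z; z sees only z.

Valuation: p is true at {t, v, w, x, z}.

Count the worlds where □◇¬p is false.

s: successors {t}; ◇¬p there: t:F. ✗
t: successors {v}; ◇¬p there: v:F. ✗
v: successors {w}; ◇¬p there: w:F. ✗
w: successors {x}; ◇¬p there: x:T. ✓
x: successors {s, z}; ◇¬p there: s:F, z:F. ✗
z: successors {z}; ◇¬p there: z:F. ✗
Satisfying worlds: {w}.
So □◇¬p fails at the other 5 worlds.

5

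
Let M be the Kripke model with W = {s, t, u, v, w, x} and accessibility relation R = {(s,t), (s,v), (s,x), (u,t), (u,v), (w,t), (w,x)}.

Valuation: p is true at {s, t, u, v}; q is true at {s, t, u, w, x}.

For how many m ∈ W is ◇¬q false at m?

4

s: successors {t, v, x}; ¬q there: t:F, v:T, x:F. ✓
t: no successors, so ◇¬q fails. ✗
u: successors {t, v}; ¬q there: t:F, v:T. ✓
v: no successors, so ◇¬q fails. ✗
w: successors {t, x}; ¬q there: t:F, x:F. ✗
x: no successors, so ◇¬q fails. ✗
Satisfying worlds: {s, u}.
So ◇¬q fails at the other 4 worlds.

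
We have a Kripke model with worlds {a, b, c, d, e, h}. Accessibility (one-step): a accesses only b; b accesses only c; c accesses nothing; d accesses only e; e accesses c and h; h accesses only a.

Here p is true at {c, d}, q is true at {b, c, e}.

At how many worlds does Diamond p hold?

2

a: successors {b}; p there: b:F. ✗
b: successors {c}; p there: c:T. ✓
c: no successors, so Diamond p fails. ✗
d: successors {e}; p there: e:F. ✗
e: successors {c, h}; p there: c:T, h:F. ✓
h: successors {a}; p there: a:F. ✗
Satisfying worlds: {b, e}.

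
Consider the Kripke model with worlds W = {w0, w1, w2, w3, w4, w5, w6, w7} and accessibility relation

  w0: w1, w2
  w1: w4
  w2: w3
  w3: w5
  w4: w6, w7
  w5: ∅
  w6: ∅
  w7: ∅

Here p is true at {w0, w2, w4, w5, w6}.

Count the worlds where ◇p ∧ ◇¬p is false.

w0: ◇p is T, ◇¬p is T. ✓
w1: ◇p is T, ◇¬p is F. ✗
w2: ◇p is F, ◇¬p is T. ✗
w3: ◇p is T, ◇¬p is F. ✗
w4: ◇p is T, ◇¬p is T. ✓
w5: ◇p is F, ◇¬p is F. ✗
w6: ◇p is F, ◇¬p is F. ✗
w7: ◇p is F, ◇¬p is F. ✗
Satisfying worlds: {w0, w4}.
So ◇p ∧ ◇¬p fails at the other 6 worlds.

6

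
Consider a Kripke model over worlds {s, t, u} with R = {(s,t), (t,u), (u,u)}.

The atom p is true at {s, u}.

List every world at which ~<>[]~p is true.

{s, t, u}

s: <>[]~p is F. ✓
t: <>[]~p is F. ✓
u: <>[]~p is F. ✓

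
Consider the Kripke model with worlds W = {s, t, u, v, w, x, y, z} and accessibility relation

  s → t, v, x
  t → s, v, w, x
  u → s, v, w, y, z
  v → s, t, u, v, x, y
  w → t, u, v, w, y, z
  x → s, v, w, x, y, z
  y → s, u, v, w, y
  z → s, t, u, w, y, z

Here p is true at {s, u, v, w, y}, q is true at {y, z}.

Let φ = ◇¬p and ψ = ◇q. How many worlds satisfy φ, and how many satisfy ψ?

7 and 6

For ◇¬p:
s: successors {t, v, x}; ¬p there: t:T, v:F, x:T. ✓
t: successors {s, v, w, x}; ¬p there: s:F, v:F, w:F, x:T. ✓
u: successors {s, v, w, y, z}; ¬p there: s:F, v:F, w:F, y:F, z:T. ✓
v: successors {s, t, u, v, x, y}; ¬p there: s:F, t:T, u:F, v:F, x:T, y:F. ✓
w: successors {t, u, v, w, y, z}; ¬p there: t:T, u:F, v:F, w:F, y:F, z:T. ✓
x: successors {s, v, w, x, y, z}; ¬p there: s:F, v:F, w:F, x:T, y:F, z:T. ✓
y: successors {s, u, v, w, y}; ¬p there: s:F, u:F, v:F, w:F, y:F. ✗
z: successors {s, t, u, w, y, z}; ¬p there: s:F, t:T, u:F, w:F, y:F, z:T. ✓
— 7 worlds.
For ◇q:
s: successors {t, v, x}; q there: t:F, v:F, x:F. ✗
t: successors {s, v, w, x}; q there: s:F, v:F, w:F, x:F. ✗
u: successors {s, v, w, y, z}; q there: s:F, v:F, w:F, y:T, z:T. ✓
v: successors {s, t, u, v, x, y}; q there: s:F, t:F, u:F, v:F, x:F, y:T. ✓
w: successors {t, u, v, w, y, z}; q there: t:F, u:F, v:F, w:F, y:T, z:T. ✓
x: successors {s, v, w, x, y, z}; q there: s:F, v:F, w:F, x:F, y:T, z:T. ✓
y: successors {s, u, v, w, y}; q there: s:F, u:F, v:F, w:F, y:T. ✓
z: successors {s, t, u, w, y, z}; q there: s:F, t:F, u:F, w:F, y:T, z:T. ✓
— 6 worlds.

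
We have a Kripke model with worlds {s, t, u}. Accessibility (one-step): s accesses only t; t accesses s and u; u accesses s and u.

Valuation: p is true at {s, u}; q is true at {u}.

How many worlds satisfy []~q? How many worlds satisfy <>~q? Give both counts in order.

1 and 3

For []~q:
s: successors {t}; ~q there: t:T. ✓
t: successors {s, u}; ~q there: s:T, u:F. ✗
u: successors {s, u}; ~q there: s:T, u:F. ✗
— 1 world.
For <>~q:
s: successors {t}; ~q there: t:T. ✓
t: successors {s, u}; ~q there: s:T, u:F. ✓
u: successors {s, u}; ~q there: s:T, u:F. ✓
— 3 worlds.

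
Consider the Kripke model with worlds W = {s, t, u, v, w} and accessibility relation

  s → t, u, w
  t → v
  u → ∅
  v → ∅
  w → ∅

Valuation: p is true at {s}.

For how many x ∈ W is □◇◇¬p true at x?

3

s: successors {t, u, w}; ◇◇¬p there: t:F, u:F, w:F. ✗
t: successors {v}; ◇◇¬p there: v:F. ✗
u: no successors, so □◇◇¬p holds vacuously. ✓
v: no successors, so □◇◇¬p holds vacuously. ✓
w: no successors, so □◇◇¬p holds vacuously. ✓
Satisfying worlds: {u, v, w}.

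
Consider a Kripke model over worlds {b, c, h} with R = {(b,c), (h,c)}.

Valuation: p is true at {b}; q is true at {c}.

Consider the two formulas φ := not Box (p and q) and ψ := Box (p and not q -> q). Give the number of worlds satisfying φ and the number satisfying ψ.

2 and 3

For not Box (p and q):
b: Box (p and q) is F. ✓
c: Box (p and q) is T. ✗
h: Box (p and q) is F. ✓
— 2 worlds.
For Box (p and not q -> q):
b: successors {c}; p and not q -> q there: c:T. ✓
c: no successors, so Box (p and not q -> q) holds vacuously. ✓
h: successors {c}; p and not q -> q there: c:T. ✓
— 3 worlds.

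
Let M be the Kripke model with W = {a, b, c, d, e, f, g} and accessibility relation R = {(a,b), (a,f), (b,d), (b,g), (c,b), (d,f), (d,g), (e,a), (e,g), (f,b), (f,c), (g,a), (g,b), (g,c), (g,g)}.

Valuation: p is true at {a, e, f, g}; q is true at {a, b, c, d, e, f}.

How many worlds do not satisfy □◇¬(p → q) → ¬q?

a: □◇¬(p → q) is F, ¬q is F. ✓
b: □◇¬(p → q) is T, ¬q is F. ✗
c: □◇¬(p → q) is T, ¬q is F. ✗
d: □◇¬(p → q) is F, ¬q is F. ✓
e: □◇¬(p → q) is F, ¬q is F. ✓
f: □◇¬(p → q) is F, ¬q is F. ✓
g: □◇¬(p → q) is F, ¬q is T. ✓
Satisfying worlds: {a, d, e, f, g}.
So □◇¬(p → q) → ¬q fails at the other 2 worlds.

2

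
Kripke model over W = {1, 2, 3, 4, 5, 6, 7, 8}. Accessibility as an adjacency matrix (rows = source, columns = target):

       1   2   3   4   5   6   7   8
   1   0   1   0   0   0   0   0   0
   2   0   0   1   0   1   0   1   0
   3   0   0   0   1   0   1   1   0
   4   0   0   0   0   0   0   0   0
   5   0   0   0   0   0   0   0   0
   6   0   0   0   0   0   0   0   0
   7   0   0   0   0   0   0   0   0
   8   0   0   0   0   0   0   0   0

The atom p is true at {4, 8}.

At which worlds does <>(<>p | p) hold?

{2, 3}

1: successors {2}; <>p | p there: 2:F. ✗
2: successors {3, 5, 7}; <>p | p there: 3:T, 5:F, 7:F. ✓
3: successors {4, 6, 7}; <>p | p there: 4:T, 6:F, 7:F. ✓
4: no successors, so <>(<>p | p) fails. ✗
5: no successors, so <>(<>p | p) fails. ✗
6: no successors, so <>(<>p | p) fails. ✗
7: no successors, so <>(<>p | p) fails. ✗
8: no successors, so <>(<>p | p) fails. ✗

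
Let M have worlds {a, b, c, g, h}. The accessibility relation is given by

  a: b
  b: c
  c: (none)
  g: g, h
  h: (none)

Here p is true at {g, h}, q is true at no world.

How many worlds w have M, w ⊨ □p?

3

a: successors {b}; p there: b:F. ✗
b: successors {c}; p there: c:F. ✗
c: no successors, so □p holds vacuously. ✓
g: successors {g, h}; p there: g:T, h:T. ✓
h: no successors, so □p holds vacuously. ✓
Satisfying worlds: {c, g, h}.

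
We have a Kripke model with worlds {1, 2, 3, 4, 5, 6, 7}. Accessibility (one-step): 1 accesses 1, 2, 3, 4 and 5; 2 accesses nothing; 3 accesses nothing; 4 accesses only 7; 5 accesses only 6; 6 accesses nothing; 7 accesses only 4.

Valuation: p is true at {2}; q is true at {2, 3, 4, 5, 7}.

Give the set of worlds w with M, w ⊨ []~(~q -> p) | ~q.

{1, 2, 3, 5, 6}

1: []~(~q -> p) is F, ~q is T. ✓
2: []~(~q -> p) is T, ~q is F. ✓
3: []~(~q -> p) is T, ~q is F. ✓
4: []~(~q -> p) is F, ~q is F. ✗
5: []~(~q -> p) is T, ~q is F. ✓
6: []~(~q -> p) is T, ~q is T. ✓
7: []~(~q -> p) is F, ~q is F. ✗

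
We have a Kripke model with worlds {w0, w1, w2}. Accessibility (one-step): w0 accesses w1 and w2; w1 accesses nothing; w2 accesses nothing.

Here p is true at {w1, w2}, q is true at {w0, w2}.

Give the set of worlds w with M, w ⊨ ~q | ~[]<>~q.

{w0, w1}

w0: ~q is F, ~[]<>~q is T. ✓
w1: ~q is T, ~[]<>~q is F. ✓
w2: ~q is F, ~[]<>~q is F. ✗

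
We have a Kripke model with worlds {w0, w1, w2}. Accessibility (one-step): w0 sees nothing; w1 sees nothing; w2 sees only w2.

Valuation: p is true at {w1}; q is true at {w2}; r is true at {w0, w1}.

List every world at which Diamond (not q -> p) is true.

{w2}

w0: no successors, so Diamond (not q -> p) fails. ✗
w1: no successors, so Diamond (not q -> p) fails. ✗
w2: successors {w2}; not q -> p there: w2:T. ✓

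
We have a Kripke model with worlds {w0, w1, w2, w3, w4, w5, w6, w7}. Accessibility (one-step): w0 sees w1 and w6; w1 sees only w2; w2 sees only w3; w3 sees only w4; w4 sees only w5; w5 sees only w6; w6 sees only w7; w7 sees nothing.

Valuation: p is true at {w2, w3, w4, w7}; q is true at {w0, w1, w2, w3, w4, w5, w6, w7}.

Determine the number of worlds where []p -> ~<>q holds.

w0: []p is F, ~<>q is F. ✓
w1: []p is T, ~<>q is F. ✗
w2: []p is T, ~<>q is F. ✗
w3: []p is T, ~<>q is F. ✗
w4: []p is F, ~<>q is F. ✓
w5: []p is F, ~<>q is F. ✓
w6: []p is T, ~<>q is F. ✗
w7: []p is T, ~<>q is T. ✓
Satisfying worlds: {w0, w4, w5, w7}.

4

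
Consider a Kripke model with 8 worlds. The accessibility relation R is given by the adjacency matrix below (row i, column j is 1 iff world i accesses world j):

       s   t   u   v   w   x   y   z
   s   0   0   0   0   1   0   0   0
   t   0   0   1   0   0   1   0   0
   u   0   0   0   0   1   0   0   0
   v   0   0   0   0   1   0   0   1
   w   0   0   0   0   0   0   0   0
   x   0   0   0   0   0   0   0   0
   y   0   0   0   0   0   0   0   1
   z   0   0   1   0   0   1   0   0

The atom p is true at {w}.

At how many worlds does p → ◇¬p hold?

s: p is F, ◇¬p is F. ✓
t: p is F, ◇¬p is T. ✓
u: p is F, ◇¬p is F. ✓
v: p is F, ◇¬p is T. ✓
w: p is T, ◇¬p is F. ✗
x: p is F, ◇¬p is F. ✓
y: p is F, ◇¬p is T. ✓
z: p is F, ◇¬p is T. ✓
Satisfying worlds: {s, t, u, v, x, y, z}.

7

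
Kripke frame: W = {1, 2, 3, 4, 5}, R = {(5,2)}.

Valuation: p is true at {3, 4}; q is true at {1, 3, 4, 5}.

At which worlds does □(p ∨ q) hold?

1: no successors, so □(p ∨ q) holds vacuously. ✓
2: no successors, so □(p ∨ q) holds vacuously. ✓
3: no successors, so □(p ∨ q) holds vacuously. ✓
4: no successors, so □(p ∨ q) holds vacuously. ✓
5: successors {2}; p ∨ q there: 2:F. ✗

{1, 2, 3, 4}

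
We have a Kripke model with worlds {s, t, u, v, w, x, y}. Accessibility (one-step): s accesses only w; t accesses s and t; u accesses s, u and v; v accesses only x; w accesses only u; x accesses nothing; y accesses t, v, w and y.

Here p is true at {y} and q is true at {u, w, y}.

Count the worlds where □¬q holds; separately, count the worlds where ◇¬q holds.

For □¬q:
s: successors {w}; ¬q there: w:F. ✗
t: successors {s, t}; ¬q there: s:T, t:T. ✓
u: successors {s, u, v}; ¬q there: s:T, u:F, v:T. ✗
v: successors {x}; ¬q there: x:T. ✓
w: successors {u}; ¬q there: u:F. ✗
x: no successors, so □¬q holds vacuously. ✓
y: successors {t, v, w, y}; ¬q there: t:T, v:T, w:F, y:F. ✗
— 3 worlds.
For ◇¬q:
s: successors {w}; ¬q there: w:F. ✗
t: successors {s, t}; ¬q there: s:T, t:T. ✓
u: successors {s, u, v}; ¬q there: s:T, u:F, v:T. ✓
v: successors {x}; ¬q there: x:T. ✓
w: successors {u}; ¬q there: u:F. ✗
x: no successors, so ◇¬q fails. ✗
y: successors {t, v, w, y}; ¬q there: t:T, v:T, w:F, y:F. ✓
— 4 worlds.

3 and 4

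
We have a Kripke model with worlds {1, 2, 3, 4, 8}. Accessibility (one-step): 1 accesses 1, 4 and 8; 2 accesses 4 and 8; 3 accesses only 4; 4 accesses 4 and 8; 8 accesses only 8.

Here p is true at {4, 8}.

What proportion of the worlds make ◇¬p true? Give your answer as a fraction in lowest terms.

1/5

1: successors {1, 4, 8}; ¬p there: 1:T, 4:F, 8:F. ✓
2: successors {4, 8}; ¬p there: 4:F, 8:F. ✗
3: successors {4}; ¬p there: 4:F. ✗
4: successors {4, 8}; ¬p there: 4:F, 8:F. ✗
8: successors {8}; ¬p there: 8:F. ✗
That's 1 of 5 worlds, so 1/5.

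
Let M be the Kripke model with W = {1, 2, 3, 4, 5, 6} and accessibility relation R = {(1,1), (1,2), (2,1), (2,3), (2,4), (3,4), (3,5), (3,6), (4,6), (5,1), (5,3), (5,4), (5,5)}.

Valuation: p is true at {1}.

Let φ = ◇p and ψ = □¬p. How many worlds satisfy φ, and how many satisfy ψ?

For ◇p:
1: successors {1, 2}; p there: 1:T, 2:F. ✓
2: successors {1, 3, 4}; p there: 1:T, 3:F, 4:F. ✓
3: successors {4, 5, 6}; p there: 4:F, 5:F, 6:F. ✗
4: successors {6}; p there: 6:F. ✗
5: successors {1, 3, 4, 5}; p there: 1:T, 3:F, 4:F, 5:F. ✓
6: no successors, so ◇p fails. ✗
— 3 worlds.
For □¬p:
1: successors {1, 2}; ¬p there: 1:F, 2:T. ✗
2: successors {1, 3, 4}; ¬p there: 1:F, 3:T, 4:T. ✗
3: successors {4, 5, 6}; ¬p there: 4:T, 5:T, 6:T. ✓
4: successors {6}; ¬p there: 6:T. ✓
5: successors {1, 3, 4, 5}; ¬p there: 1:F, 3:T, 4:T, 5:T. ✗
6: no successors, so □¬p holds vacuously. ✓
— 3 worlds.

3 and 3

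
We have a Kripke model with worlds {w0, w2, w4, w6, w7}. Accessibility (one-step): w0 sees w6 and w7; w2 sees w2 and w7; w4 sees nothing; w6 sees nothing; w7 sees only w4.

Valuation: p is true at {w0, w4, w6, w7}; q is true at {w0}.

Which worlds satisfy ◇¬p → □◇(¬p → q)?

w0: ◇¬p is F, □◇(¬p → q) is F. ✓
w2: ◇¬p is T, □◇(¬p → q) is T. ✓
w4: ◇¬p is F, □◇(¬p → q) is T. ✓
w6: ◇¬p is F, □◇(¬p → q) is T. ✓
w7: ◇¬p is F, □◇(¬p → q) is F. ✓

{w0, w2, w4, w6, w7}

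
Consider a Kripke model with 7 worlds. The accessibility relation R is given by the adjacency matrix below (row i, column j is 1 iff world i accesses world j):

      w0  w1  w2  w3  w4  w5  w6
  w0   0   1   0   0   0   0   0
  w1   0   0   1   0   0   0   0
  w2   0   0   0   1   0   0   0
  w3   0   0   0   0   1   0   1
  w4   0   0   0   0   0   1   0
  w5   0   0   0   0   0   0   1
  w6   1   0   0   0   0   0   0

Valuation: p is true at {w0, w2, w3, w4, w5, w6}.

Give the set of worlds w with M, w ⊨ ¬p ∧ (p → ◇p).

w0: ¬p is F, p → ◇p is F. ✗
w1: ¬p is T, p → ◇p is T. ✓
w2: ¬p is F, p → ◇p is T. ✗
w3: ¬p is F, p → ◇p is T. ✗
w4: ¬p is F, p → ◇p is T. ✗
w5: ¬p is F, p → ◇p is T. ✗
w6: ¬p is F, p → ◇p is T. ✗

{w1}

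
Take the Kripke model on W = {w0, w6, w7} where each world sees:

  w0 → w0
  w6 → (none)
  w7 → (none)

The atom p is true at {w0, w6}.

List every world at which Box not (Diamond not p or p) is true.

{w6, w7}

w0: successors {w0}; not (Diamond not p or p) there: w0:F. ✗
w6: no successors, so Box not (Diamond not p or p) holds vacuously. ✓
w7: no successors, so Box not (Diamond not p or p) holds vacuously. ✓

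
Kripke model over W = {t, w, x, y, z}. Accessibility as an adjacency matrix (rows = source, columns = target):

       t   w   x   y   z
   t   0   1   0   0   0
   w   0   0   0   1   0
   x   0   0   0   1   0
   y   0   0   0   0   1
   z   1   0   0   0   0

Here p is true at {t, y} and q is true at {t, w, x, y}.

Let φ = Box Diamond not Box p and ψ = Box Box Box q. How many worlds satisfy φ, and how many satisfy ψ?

2 and 4

For Box Diamond not Box p:
t: successors {w}; Diamond not Box p there: w:T. ✓
w: successors {y}; Diamond not Box p there: y:F. ✗
x: successors {y}; Diamond not Box p there: y:F. ✗
y: successors {z}; Diamond not Box p there: z:T. ✓
z: successors {t}; Diamond not Box p there: t:F. ✗
— 2 worlds.
For Box Box Box q:
t: successors {w}; Box Box q there: w:F. ✗
w: successors {y}; Box Box q there: y:T. ✓
x: successors {y}; Box Box q there: y:T. ✓
y: successors {z}; Box Box q there: z:T. ✓
z: successors {t}; Box Box q there: t:T. ✓
— 4 worlds.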